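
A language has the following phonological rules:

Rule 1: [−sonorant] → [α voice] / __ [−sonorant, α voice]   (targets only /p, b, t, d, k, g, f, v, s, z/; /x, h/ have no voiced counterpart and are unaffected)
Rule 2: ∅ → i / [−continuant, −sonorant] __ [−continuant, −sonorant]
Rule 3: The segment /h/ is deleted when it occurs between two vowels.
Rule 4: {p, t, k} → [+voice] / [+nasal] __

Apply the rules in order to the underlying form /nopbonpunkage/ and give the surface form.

nobibonbungage

Rule 1 (regressive voicing assimilation): /p/ precedes the voiced obstruent /b/, so it voices to [b] by assimilation. /nopbonpunkage/ → nobbonpunkage.
Rule 2 (stop-cluster i-epenthesis): /b/ and /b/ form a stop–stop cluster, so [i] is inserted between them. /nobbonpunkage/ → nobibonpunkage.
Rule 3 (intervocalic h-deletion): no segment meets the environment; /nobibonpunkage/ is unchanged.
Rule 4 (post-nasal voicing): /p/ is a voiceless stop immediately after the nasal /n/, so it voices to [b]. /k/ is a voiceless stop immediately after the nasal /n/, so it voices to [g]. /nobibonpunkage/ → nobibonbungage.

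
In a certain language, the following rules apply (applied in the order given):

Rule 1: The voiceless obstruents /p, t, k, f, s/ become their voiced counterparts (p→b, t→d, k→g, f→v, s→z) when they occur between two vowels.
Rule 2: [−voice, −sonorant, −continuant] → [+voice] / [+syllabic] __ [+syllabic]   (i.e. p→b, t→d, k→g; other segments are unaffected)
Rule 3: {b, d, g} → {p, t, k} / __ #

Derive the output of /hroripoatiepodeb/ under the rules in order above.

Rule 1 (intervocalic voicing): /p/ is a voiceless obstruent between vowels /i/ and /o/, so it voices to [b]. /t/ is a voiceless obstruent between vowels /a/ and /i/, so it voices to [d]. /p/ is a voiceless obstruent between vowels /e/ and /o/, so it voices to [b]. /hroripoatiepodeb/ → hroriboadiebodeb.
Rule 2 (intervocalic voicing): no segment meets the environment; /hroriboadiebodeb/ is unchanged.
Rule 3 (final devoicing): /b/ is a voiced stop in word-final position, so it devoices to [p]. /hroriboadiebodeb/ → hroriboadiebodep.

hroriboadiebodep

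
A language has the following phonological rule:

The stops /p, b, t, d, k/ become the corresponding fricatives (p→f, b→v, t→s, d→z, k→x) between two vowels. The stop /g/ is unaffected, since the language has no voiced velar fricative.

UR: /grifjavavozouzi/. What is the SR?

grifjavavozouzi

No segment of /grifjavavozouzi/ meets the structural description of the rule, so the form surfaces unchanged.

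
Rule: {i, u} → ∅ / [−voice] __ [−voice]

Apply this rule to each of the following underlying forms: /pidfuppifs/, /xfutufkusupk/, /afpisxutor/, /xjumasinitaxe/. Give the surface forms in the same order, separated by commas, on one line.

pidfppfs, xftfkspk, afpsxtor, xjumasinitaxe

/pidfuppifs/: /u/ is a high vowel flanked by voiceless consonants /f/ and /p/, so it deletes. /i/ is a high vowel flanked by voiceless consonants /p/ and /f/, so it deletes. → [pidfppfs].
/xfutufkusupk/: /u/ is a high vowel flanked by voiceless consonants /f/ and /t/, so it deletes. /u/ is a high vowel flanked by voiceless consonants /t/ and /f/, so it deletes. /u/ is a high vowel flanked by voiceless consonants /k/ and /s/, so it deletes. /u/ is a high vowel flanked by voiceless consonants /s/ and /p/, so it deletes. → [xftfkspk].
/afpisxutor/: /i/ is a high vowel flanked by voiceless consonants /p/ and /s/, so it deletes. /u/ is a high vowel flanked by voiceless consonants /x/ and /t/, so it deletes. → [afpsxtor].
/xjumasinitaxe/: the rule's environment is not met; surfaces unchanged as [xjumasinitaxe].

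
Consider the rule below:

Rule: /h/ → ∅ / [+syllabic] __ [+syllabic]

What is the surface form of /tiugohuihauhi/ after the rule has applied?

tiugouiaui

/h/ occurs between vowels /o/ and /u/, so it deletes.
/h/ occurs between vowels /i/ and /a/, so it deletes.
/h/ occurs between vowels /u/ and /i/, so it deletes.
Surface form: [tiugouiaui].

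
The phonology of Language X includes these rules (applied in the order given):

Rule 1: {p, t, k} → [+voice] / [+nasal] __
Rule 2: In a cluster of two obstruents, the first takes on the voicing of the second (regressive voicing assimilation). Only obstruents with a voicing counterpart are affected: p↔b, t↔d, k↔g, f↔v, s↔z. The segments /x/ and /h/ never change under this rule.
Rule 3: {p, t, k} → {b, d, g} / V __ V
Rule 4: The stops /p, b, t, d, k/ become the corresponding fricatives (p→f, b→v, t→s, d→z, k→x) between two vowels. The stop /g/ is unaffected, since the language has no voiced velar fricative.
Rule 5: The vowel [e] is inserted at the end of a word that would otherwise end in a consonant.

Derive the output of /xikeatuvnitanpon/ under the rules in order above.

xigeazuvnizanbone

Rule 1 (post-nasal voicing): /p/ is a voiceless stop immediately after the nasal /n/, so it voices to [b]. /xikeatuvnitanpon/ → xikeatuvnitanbon.
Rule 2 (regressive voicing assimilation): no segment meets the environment; /xikeatuvnitanbon/ is unchanged.
Rule 3 (intervocalic voicing): /k/ is a voiceless stop between vowels /i/ and /e/, so it voices to [g]. /t/ is a voiceless stop between vowels /a/ and /u/, so it voices to [d]. /t/ is a voiceless stop between vowels /i/ and /a/, so it voices to [d]. /xikeatuvnitanbon/ → xigeaduvnidanbon.
Rule 4 (intervocalic spirantization): /d/ is a stop between vowels /a/ and /u/, so it spirantizes to the fricative [z]. /d/ is a stop between vowels /i/ and /a/, so it spirantizes to the fricative [z]. /xigeaduvnidanbon/ → xigeazuvnizanbon.
Rule 5 (final e-epenthesis): the form ends in the consonant /n/, so [e] is inserted word-finally. /xigeazuvnizanbon/ → xigeazuvnizanbone.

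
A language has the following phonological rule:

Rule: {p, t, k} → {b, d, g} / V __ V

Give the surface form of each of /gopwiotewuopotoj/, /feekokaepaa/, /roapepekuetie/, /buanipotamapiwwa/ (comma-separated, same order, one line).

/gopwiotewuopotoj/: /t/ is a voiceless stop between vowels /o/ and /e/, so it voices to [d]. /p/ is a voiceless stop between vowels /o/ and /o/, so it voices to [b]. /t/ is a voiceless stop between vowels /o/ and /o/, so it voices to [d]. → [gopwiodewuobodoj].
/feekokaepaa/: /k/ is a voiceless stop between vowels /e/ and /o/, so it voices to [g]. /k/ is a voiceless stop between vowels /o/ and /a/, so it voices to [g]. /p/ is a voiceless stop between vowels /e/ and /a/, so it voices to [b]. → [feegogaebaa].
/roapepekuetie/: /p/ is a voiceless stop between vowels /a/ and /e/, so it voices to [b]. /p/ is a voiceless stop between vowels /e/ and /e/, so it voices to [b]. /k/ is a voiceless stop between vowels /e/ and /u/, so it voices to [g]. /t/ is a voiceless stop between vowels /e/ and /i/, so it voices to [d]. → [roabebeguedie].
/buanipotamapiwwa/: /p/ is a voiceless stop between vowels /i/ and /o/, so it voices to [b]. /t/ is a voiceless stop between vowels /o/ and /a/, so it voices to [d]. /p/ is a voiceless stop between vowels /a/ and /i/, so it voices to [b]. → [buanibodamabiwwa].

gopwiodewuobodoj, feegogaebaa, roabebeguedie, buanibodamabiwwa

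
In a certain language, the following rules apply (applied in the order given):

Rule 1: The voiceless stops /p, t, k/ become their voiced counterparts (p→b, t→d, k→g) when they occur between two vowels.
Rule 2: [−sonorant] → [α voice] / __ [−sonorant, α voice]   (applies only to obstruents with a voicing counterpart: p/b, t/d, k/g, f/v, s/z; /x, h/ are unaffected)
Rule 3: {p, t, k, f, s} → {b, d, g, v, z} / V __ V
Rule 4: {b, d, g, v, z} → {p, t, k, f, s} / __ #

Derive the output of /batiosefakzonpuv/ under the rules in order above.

badiozevagzonpuf

Rule 1 (intervocalic voicing): /t/ is a voiceless stop between vowels /a/ and /i/, so it voices to [d]. /batiosefakzonpuv/ → badiosefakzonpuv.
Rule 2 (regressive voicing assimilation): /k/ precedes the voiced obstruent /z/, so it voices to [g] by assimilation. /badiosefakzonpuv/ → badiosefagzonpuv.
Rule 3 (intervocalic voicing): /s/ is a voiceless obstruent between vowels /o/ and /e/, so it voices to [z]. /f/ is a voiceless obstruent between vowels /e/ and /a/, so it voices to [v]. /badiosefagzonpuv/ → badiozevagzonpuv.
Rule 4 (final devoicing): /v/ is a voiced obstruent in word-final position, so it devoices to [f]. /badiozevagzonpuv/ → badiozevagzonpuf.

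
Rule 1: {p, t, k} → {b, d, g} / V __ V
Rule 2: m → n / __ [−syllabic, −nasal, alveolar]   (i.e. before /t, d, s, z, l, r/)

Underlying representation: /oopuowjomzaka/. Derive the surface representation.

Rule 1 (intervocalic voicing): /p/ is a voiceless stop between vowels /o/ and /u/, so it voices to [b]. /k/ is a voiceless stop between vowels /a/ and /a/, so it voices to [g]. /oopuowjomzaka/ → oobuowjomzaga.
Rule 2 (nasal place assimilation): /m/ precedes the alveolar consonant /z/, so it assimilates in place to [n]. /oobuowjomzaga/ → oobuowjonzaga.

oobuowjonzaga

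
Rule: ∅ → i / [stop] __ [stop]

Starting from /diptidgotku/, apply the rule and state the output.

/p/ and /t/ form a stop–stop cluster, so [i] is inserted between them.
/d/ and /g/ form a stop–stop cluster, so [i] is inserted between them.
/t/ and /k/ form a stop–stop cluster, so [i] is inserted between them.
Surface form: [dipitidigotiku].

dipitidigotiku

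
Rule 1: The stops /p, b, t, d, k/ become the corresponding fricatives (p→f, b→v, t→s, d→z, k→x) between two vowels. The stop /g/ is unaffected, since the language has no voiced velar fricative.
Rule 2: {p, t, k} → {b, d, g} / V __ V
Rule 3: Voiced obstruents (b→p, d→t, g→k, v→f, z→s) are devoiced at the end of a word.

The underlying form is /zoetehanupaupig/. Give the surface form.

Rule 1 (intervocalic spirantization): /t/ is a stop between vowels /e/ and /e/, so it spirantizes to the fricative [s]. /p/ is a stop between vowels /u/ and /a/, so it spirantizes to the fricative [f]. /p/ is a stop between vowels /u/ and /i/, so it spirantizes to the fricative [f]. /zoetehanupaupig/ → zoesehanufaufig.
Rule 2 (intervocalic voicing): no segment meets the environment; /zoesehanufaufig/ is unchanged.
Rule 3 (final devoicing): /g/ is a voiced obstruent in word-final position, so it devoices to [k]. /zoesehanufaufig/ → zoesehanufaufik.

zoesehanufaufik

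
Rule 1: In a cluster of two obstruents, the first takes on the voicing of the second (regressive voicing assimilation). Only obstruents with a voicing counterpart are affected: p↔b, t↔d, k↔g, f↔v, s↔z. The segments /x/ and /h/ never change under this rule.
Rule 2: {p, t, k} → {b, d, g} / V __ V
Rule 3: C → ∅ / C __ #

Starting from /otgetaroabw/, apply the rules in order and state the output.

Rule 1 (regressive voicing assimilation): /t/ precedes the voiced obstruent /g/, so it voices to [d] by assimilation. /otgetaroabw/ → odgetaroabw.
Rule 2 (intervocalic voicing): /t/ is a voiceless stop between vowels /e/ and /a/, so it voices to [d]. /odgetaroabw/ → odgedaroabw.
Rule 3 (final cluster simplification): /w/ is the second consonant of a word-final cluster /bw/, so it deletes. /odgedaroabw/ → odgedaroab.

odgedaroab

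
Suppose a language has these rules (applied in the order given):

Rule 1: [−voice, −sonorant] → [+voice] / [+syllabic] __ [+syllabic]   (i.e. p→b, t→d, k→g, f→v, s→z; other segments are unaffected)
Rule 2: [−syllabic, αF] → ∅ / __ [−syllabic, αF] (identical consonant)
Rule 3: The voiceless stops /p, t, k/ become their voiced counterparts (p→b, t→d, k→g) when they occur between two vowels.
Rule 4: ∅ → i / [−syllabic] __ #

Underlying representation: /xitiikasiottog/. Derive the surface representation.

Rule 1 (intervocalic voicing): /t/ is a voiceless obstruent between vowels /i/ and /i/, so it voices to [d]. /k/ is a voiceless obstruent between vowels /i/ and /a/, so it voices to [g]. /s/ is a voiceless obstruent between vowels /a/ and /i/, so it voices to [z]. /xitiikasiottog/ → xidiigaziottog.
Rule 2 (degemination): /tt/ is a geminate; the first /t/ deletes. /xidiigaziottog/ → xidiigaziotog.
Rule 3 (intervocalic voicing): /t/ is a voiceless stop between vowels /o/ and /o/, so it voices to [d]. /xidiigaziotog/ → xidiigaziodog.
Rule 4 (final i-epenthesis): the form ends in the consonant /g/, so [i] is inserted word-finally. /xidiigaziodog/ → xidiigaziodogi.

xidiigaziodogi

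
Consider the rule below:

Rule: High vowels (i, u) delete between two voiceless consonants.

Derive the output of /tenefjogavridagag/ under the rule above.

tenefjogavridagag

No segment of /tenefjogavridagag/ meets the structural description of the rule, so the form surfaces unchanged.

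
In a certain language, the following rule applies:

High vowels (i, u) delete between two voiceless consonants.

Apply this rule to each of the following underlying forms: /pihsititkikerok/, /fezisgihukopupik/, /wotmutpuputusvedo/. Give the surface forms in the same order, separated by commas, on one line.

phsttkkerok, fezisgihkoppk, wotmutpptsvedo

/pihsititkikerok/: /i/ is a high vowel flanked by voiceless consonants /p/ and /h/, so it deletes. /i/ is a high vowel flanked by voiceless consonants /s/ and /t/, so it deletes. /i/ is a high vowel flanked by voiceless consonants /t/ and /t/, so it deletes. /i/ is a high vowel flanked by voiceless consonants /k/ and /k/, so it deletes. → [phsttkkerok].
/fezisgihukopupik/: /u/ is a high vowel flanked by voiceless consonants /h/ and /k/, so it deletes. /u/ is a high vowel flanked by voiceless consonants /p/ and /p/, so it deletes. /i/ is a high vowel flanked by voiceless consonants /p/ and /k/, so it deletes. → [fezisgihkoppk].
/wotmutpuputusvedo/: /u/ is a high vowel flanked by voiceless consonants /p/ and /p/, so it deletes. /u/ is a high vowel flanked by voiceless consonants /p/ and /t/, so it deletes. /u/ is a high vowel flanked by voiceless consonants /t/ and /s/, so it deletes. → [wotmutpptsvedo].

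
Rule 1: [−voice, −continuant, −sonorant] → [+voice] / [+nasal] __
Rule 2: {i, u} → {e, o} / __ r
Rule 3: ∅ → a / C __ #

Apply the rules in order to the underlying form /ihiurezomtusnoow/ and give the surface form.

ihiorezomdusnoowa

Rule 1 (post-nasal voicing): /t/ is a voiceless stop immediately after the nasal /m/, so it voices to [d]. /ihiurezomtusnoow/ → ihiurezomdusnoow.
Rule 2 (pre-rhotic lowering): /u/ is a high vowel immediately before /r/, so it lowers to [o]. /ihiurezomdusnoow/ → ihiorezomdusnoow.
Rule 3 (final a-epenthesis): the form ends in the consonant /w/, so [a] is inserted word-finally. /ihiorezomdusnoow/ → ihiorezomdusnoowa.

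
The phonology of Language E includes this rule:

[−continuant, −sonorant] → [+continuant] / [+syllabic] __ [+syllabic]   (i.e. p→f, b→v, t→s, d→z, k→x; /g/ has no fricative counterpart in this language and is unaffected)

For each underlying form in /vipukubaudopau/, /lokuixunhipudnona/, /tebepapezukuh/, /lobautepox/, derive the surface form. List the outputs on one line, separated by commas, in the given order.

/vipukubaudopau/: /p/ is a stop between vowels /i/ and /u/, so it spirantizes to the fricative [f]. /k/ is a stop between vowels /u/ and /u/, so it spirantizes to the fricative [x]. /b/ is a stop between vowels /u/ and /a/, so it spirantizes to the fricative [v]. /d/ is a stop between vowels /u/ and /o/, so it spirantizes to the fricative [z]. /p/ is a stop between vowels /o/ and /a/, so it spirantizes to the fricative [f]. → [vifuxuvauzofau].
/lokuixunhipudnona/: /k/ is a stop between vowels /o/ and /u/, so it spirantizes to the fricative [x]. /p/ is a stop between vowels /i/ and /u/, so it spirantizes to the fricative [f]. → [loxuixunhifudnona].
/tebepapezukuh/: /b/ is a stop between vowels /e/ and /e/, so it spirantizes to the fricative [v]. /p/ is a stop between vowels /e/ and /a/, so it spirantizes to the fricative [f]. /p/ is a stop between vowels /a/ and /e/, so it spirantizes to the fricative [f]. /k/ is a stop between vowels /u/ and /u/, so it spirantizes to the fricative [x]. → [tevefafezuxuh].
/lobautepox/: /b/ is a stop between vowels /o/ and /a/, so it spirantizes to the fricative [v]. /t/ is a stop between vowels /u/ and /e/, so it spirantizes to the fricative [s]. /p/ is a stop between vowels /e/ and /o/, so it spirantizes to the fricative [f]. → [lovausefox].

vifuxuvauzofau, loxuixunhifudnona, tevefafezuxuh, lovausefox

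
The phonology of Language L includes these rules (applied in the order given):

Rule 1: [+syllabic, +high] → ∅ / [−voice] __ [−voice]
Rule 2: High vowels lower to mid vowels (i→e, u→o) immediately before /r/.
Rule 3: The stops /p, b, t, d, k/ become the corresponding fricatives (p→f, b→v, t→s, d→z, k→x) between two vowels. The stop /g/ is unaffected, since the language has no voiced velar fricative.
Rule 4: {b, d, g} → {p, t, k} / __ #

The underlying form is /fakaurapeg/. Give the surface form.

Rule 1 (high vowel syncope): no segment meets the environment; /fakaurapeg/ is unchanged.
Rule 2 (pre-rhotic lowering): /u/ is a high vowel immediately before /r/, so it lowers to [o]. /fakaurapeg/ → fakaorapeg.
Rule 3 (intervocalic spirantization): /k/ is a stop between vowels /a/ and /a/, so it spirantizes to the fricative [x]. /p/ is a stop between vowels /a/ and /e/, so it spirantizes to the fricative [f]. /fakaorapeg/ → faxaorafeg.
Rule 4 (final devoicing): /g/ is a voiced stop in word-final position, so it devoices to [k]. /faxaorafeg/ → faxaorafek.

faxaorafek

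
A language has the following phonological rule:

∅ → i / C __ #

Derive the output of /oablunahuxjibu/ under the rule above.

No segment of /oablunahuxjibu/ meets the structural description of the rule, so the form surfaces unchanged.

oablunahuxjibu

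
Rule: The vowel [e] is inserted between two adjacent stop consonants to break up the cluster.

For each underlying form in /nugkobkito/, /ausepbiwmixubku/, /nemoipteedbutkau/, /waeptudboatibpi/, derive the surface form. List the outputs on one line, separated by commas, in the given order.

nugekobekito, ausepebiwmixubeku, nemoipeteedebutekau, waepetudeboatibepi

/nugkobkito/: /g/ and /k/ form a stop–stop cluster, so [e] is inserted between them. /b/ and /k/ form a stop–stop cluster, so [e] is inserted between them. → [nugekobekito].
/ausepbiwmixubku/: /p/ and /b/ form a stop–stop cluster, so [e] is inserted between them. /b/ and /k/ form a stop–stop cluster, so [e] is inserted between them. → [ausepebiwmixubeku].
/nemoipteedbutkau/: /p/ and /t/ form a stop–stop cluster, so [e] is inserted between them. /d/ and /b/ form a stop–stop cluster, so [e] is inserted between them. /t/ and /k/ form a stop–stop cluster, so [e] is inserted between them. → [nemoipeteedebutekau].
/waeptudboatibpi/: /p/ and /t/ form a stop–stop cluster, so [e] is inserted between them. /d/ and /b/ form a stop–stop cluster, so [e] is inserted between them. /b/ and /p/ form a stop–stop cluster, so [e] is inserted between them. → [waepetudeboatibepi].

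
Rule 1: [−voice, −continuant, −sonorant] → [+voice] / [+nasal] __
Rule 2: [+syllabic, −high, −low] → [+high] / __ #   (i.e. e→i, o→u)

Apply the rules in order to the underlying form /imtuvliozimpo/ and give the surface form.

Rule 1 (post-nasal voicing): /t/ is a voiceless stop immediately after the nasal /m/, so it voices to [d]. /p/ is a voiceless stop immediately after the nasal /m/, so it voices to [b]. /imtuvliozimpo/ → imduvliozimbo.
Rule 2 (final vowel raising): /o/ is a mid vowel in word-final position, so it raises to [u]. /imduvliozimbo/ → imduvliozimbu.

imduvliozimbu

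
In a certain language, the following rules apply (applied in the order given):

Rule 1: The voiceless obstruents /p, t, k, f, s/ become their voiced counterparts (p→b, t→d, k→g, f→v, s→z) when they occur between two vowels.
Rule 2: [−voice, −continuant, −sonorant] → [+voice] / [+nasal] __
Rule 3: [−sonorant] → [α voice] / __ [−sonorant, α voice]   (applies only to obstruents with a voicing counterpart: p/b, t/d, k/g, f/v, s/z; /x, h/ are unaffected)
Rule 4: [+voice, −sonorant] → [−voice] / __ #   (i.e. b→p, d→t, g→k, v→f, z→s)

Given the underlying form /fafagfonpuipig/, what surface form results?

favakfonbuibik

Rule 1 (intervocalic voicing): /f/ is a voiceless obstruent between vowels /a/ and /a/, so it voices to [v]. /p/ is a voiceless obstruent between vowels /i/ and /i/, so it voices to [b]. /fafagfonpuipig/ → favagfonpuibig.
Rule 2 (post-nasal voicing): /p/ is a voiceless stop immediately after the nasal /n/, so it voices to [b]. /favagfonpuibig/ → favagfonbuibig.
Rule 3 (regressive voicing assimilation): /g/ precedes the voiceless obstruent /f/, so it devoices to [k] by assimilation. /favagfonbuibig/ → favakfonbuibig.
Rule 4 (final devoicing): /g/ is a voiced obstruent in word-final position, so it devoices to [k]. /favakfonbuibig/ → favakfonbuibik.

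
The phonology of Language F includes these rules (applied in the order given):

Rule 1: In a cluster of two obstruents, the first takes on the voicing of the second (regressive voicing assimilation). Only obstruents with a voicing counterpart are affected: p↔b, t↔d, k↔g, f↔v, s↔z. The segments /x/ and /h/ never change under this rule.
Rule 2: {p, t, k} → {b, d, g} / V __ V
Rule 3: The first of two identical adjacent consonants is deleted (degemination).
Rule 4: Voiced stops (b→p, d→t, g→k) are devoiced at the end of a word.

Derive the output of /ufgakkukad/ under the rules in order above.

uvgakugat

Rule 1 (regressive voicing assimilation): /f/ precedes the voiced obstruent /g/, so it voices to [v] by assimilation. /ufgakkukad/ → uvgakkukad.
Rule 2 (intervocalic voicing): /k/ is a voiceless stop between vowels /u/ and /a/, so it voices to [g]. /uvgakkukad/ → uvgakkugad.
Rule 3 (degemination): /kk/ is a geminate; the first /k/ deletes. /uvgakkugad/ → uvgakugad.
Rule 4 (final devoicing): /d/ is a voiced stop in word-final position, so it devoices to [t]. /uvgakugad/ → uvgakugat.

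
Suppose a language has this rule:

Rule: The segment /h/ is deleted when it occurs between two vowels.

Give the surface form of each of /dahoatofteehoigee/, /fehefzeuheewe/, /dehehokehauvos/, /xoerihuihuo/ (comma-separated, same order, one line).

daoatofteeoigee, feefzeueewe, deeokeauvos, xoeriuiuo

/dahoatofteehoigee/: /h/ occurs between vowels /a/ and /o/, so it deletes. /h/ occurs between vowels /e/ and /o/, so it deletes. → [daoatofteeoigee].
/fehefzeuheewe/: /h/ occurs between vowels /e/ and /e/, so it deletes. /h/ occurs between vowels /u/ and /e/, so it deletes. → [feefzeueewe].
/dehehokehauvos/: /h/ occurs between vowels /e/ and /e/, so it deletes. /h/ occurs between vowels /e/ and /o/, so it deletes. /h/ occurs between vowels /e/ and /a/, so it deletes. → [deeokeauvos].
/xoerihuihuo/: /h/ occurs between vowels /i/ and /u/, so it deletes. /h/ occurs between vowels /i/ and /u/, so it deletes. → [xoeriuiuo].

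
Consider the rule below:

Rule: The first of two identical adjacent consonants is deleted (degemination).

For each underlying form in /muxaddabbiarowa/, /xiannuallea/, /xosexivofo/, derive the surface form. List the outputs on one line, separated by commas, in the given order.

/muxaddabbiarowa/: /dd/ is a geminate; the first /d/ deletes. /bb/ is a geminate; the first /b/ deletes. → [muxadabiarowa].
/xiannuallea/: /nn/ is a geminate; the first /n/ deletes. /ll/ is a geminate; the first /l/ deletes. → [xianualea].
/xosexivofo/: the rule's environment is not met; surfaces unchanged as [xosexivofo].

muxadabiarowa, xianualea, xosexivofo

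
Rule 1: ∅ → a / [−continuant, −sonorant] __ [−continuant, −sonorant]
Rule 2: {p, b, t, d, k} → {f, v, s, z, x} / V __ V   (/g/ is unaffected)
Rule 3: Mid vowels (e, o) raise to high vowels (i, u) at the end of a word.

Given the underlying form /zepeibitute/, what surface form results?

zefeivisusi

Rule 1 (stop-cluster a-epenthesis): no segment meets the environment; /zepeibitute/ is unchanged.
Rule 2 (intervocalic spirantization): /p/ is a stop between vowels /e/ and /e/, so it spirantizes to the fricative [f]. /b/ is a stop between vowels /i/ and /i/, so it spirantizes to the fricative [v]. /t/ is a stop between vowels /i/ and /u/, so it spirantizes to the fricative [s]. /t/ is a stop between vowels /u/ and /e/, so it spirantizes to the fricative [s]. /zepeibitute/ → zefeivisuse.
Rule 3 (final vowel raising): /e/ is a mid vowel in word-final position, so it raises to [i]. /zefeivisuse/ → zefeivisusi.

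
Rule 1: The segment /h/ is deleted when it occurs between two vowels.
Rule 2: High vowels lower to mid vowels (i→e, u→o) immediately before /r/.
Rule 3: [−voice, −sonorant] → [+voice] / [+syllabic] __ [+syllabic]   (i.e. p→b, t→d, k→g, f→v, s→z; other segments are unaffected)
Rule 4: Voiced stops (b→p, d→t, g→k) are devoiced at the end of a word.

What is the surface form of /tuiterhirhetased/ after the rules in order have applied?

Rule 1 (intervocalic h-deletion): no segment meets the environment; /tuiterhirhetased/ is unchanged.
Rule 2 (pre-rhotic lowering): /i/ is a high vowel immediately before /r/, so it lowers to [e]. /tuiterhirhetased/ → tuiterherhetased.
Rule 3 (intervocalic voicing): /t/ is a voiceless obstruent between vowels /i/ and /e/, so it voices to [d]. /t/ is a voiceless obstruent between vowels /e/ and /a/, so it voices to [d]. /s/ is a voiceless obstruent between vowels /a/ and /e/, so it voices to [z]. /tuiterherhetased/ → tuiderherhedazed.
Rule 4 (final devoicing): /d/ is a voiced stop in word-final position, so it devoices to [t]. /tuiderherhedazed/ → tuiderherhedazet.

tuiderherhedazet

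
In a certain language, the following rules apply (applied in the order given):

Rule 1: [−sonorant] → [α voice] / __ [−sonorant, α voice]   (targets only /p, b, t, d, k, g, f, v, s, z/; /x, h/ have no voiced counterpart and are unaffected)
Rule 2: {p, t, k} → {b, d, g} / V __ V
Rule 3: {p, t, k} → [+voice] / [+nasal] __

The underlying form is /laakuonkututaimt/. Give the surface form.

Rule 1 (regressive voicing assimilation): no segment meets the environment; /laakuonkututaimt/ is unchanged.
Rule 2 (intervocalic voicing): /k/ is a voiceless stop between vowels /a/ and /u/, so it voices to [g]. /t/ is a voiceless stop between vowels /u/ and /u/, so it voices to [d]. /t/ is a voiceless stop between vowels /u/ and /a/, so it voices to [d]. /laakuonkututaimt/ → laaguonkududaimt.
Rule 3 (post-nasal voicing): /k/ is a voiceless stop immediately after the nasal /n/, so it voices to [g]. /t/ is a voiceless stop immediately after the nasal /m/, so it voices to [d]. /laaguonkududaimt/ → laaguongududaimd.

laaguongududaimd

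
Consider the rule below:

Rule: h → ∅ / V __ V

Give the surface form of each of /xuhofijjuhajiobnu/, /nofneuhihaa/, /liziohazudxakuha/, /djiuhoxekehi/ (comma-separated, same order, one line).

/xuhofijjuhajiobnu/: /h/ occurs between vowels /u/ and /o/, so it deletes. /h/ occurs between vowels /u/ and /a/, so it deletes. → [xuofijjuajiobnu].
/nofneuhihaa/: /h/ occurs between vowels /u/ and /i/, so it deletes. /h/ occurs between vowels /i/ and /a/, so it deletes. → [nofneuiaa].
/liziohazudxakuha/: /h/ occurs between vowels /o/ and /a/, so it deletes. /h/ occurs between vowels /u/ and /a/, so it deletes. → [lizioazudxakua].
/djiuhoxekehi/: /h/ occurs between vowels /u/ and /o/, so it deletes. /h/ occurs between vowels /e/ and /i/, so it deletes. → [djiuoxekei].

xuofijjuajiobnu, nofneuiaa, lizioazudxakua, djiuoxekei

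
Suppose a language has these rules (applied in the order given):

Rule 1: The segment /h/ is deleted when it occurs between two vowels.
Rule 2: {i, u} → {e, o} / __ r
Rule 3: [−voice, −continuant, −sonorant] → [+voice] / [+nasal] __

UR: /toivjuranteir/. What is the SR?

Rule 1 (intervocalic h-deletion): no segment meets the environment; /toivjuranteir/ is unchanged.
Rule 2 (pre-rhotic lowering): /u/ is a high vowel immediately before /r/, so it lowers to [o]. /i/ is a high vowel immediately before /r/, so it lowers to [e]. /toivjuranteir/ → toivjoranteer.
Rule 3 (post-nasal voicing): /t/ is a voiceless stop immediately after the nasal /n/, so it voices to [d]. /toivjoranteer/ → toivjorandeer.

toivjorandeer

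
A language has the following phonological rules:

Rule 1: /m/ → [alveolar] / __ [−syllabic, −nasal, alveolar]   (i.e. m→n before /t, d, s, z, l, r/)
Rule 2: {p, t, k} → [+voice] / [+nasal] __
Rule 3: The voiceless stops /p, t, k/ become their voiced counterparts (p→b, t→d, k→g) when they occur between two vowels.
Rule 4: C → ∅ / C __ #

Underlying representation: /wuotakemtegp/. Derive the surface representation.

Rule 1 (nasal place assimilation): /m/ precedes the alveolar consonant /t/, so it assimilates in place to [n]. /wuotakemtegp/ → wuotakentegp.
Rule 2 (post-nasal voicing): /t/ is a voiceless stop immediately after the nasal /n/, so it voices to [d]. /wuotakentegp/ → wuotakendegp.
Rule 3 (intervocalic voicing): /t/ is a voiceless stop between vowels /o/ and /a/, so it voices to [d]. /k/ is a voiceless stop between vowels /a/ and /e/, so it voices to [g]. /wuotakendegp/ → wuodagendegp.
Rule 4 (final cluster simplification): /p/ is the second consonant of a word-final cluster /gp/, so it deletes. /wuodagendegp/ → wuodagendeg.

wuodagendeg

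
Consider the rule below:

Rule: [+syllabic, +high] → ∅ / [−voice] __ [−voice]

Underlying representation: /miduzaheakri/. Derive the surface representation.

No segment of /miduzaheakri/ meets the structural description of the rule, so the form surfaces unchanged.

miduzaheakri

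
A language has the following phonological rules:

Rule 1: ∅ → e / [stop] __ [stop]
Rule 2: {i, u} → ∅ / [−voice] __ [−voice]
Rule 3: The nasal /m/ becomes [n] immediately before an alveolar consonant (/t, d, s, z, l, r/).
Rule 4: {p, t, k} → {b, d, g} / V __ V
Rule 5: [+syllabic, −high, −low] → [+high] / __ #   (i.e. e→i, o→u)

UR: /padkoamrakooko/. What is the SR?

Rule 1 (stop-cluster e-epenthesis): /d/ and /k/ form a stop–stop cluster, so [e] is inserted between them. /padkoamrakooko/ → padekoamrakooko.
Rule 2 (high vowel syncope): no segment meets the environment; /padekoamrakooko/ is unchanged.
Rule 3 (nasal place assimilation): /m/ precedes the alveolar consonant /r/, so it assimilates in place to [n]. /padekoamrakooko/ → padekoanrakooko.
Rule 4 (intervocalic voicing): /k/ is a voiceless stop between vowels /e/ and /o/, so it voices to [g]. /k/ is a voiceless stop between vowels /a/ and /o/, so it voices to [g]. /k/ is a voiceless stop between vowels /o/ and /o/, so it voices to [g]. /padekoanrakooko/ → padegoanragoogo.
Rule 5 (final vowel raising): /o/ is a mid vowel in word-final position, so it raises to [u]. /padegoanragoogo/ → padegoanragoogu.

padegoanragoogu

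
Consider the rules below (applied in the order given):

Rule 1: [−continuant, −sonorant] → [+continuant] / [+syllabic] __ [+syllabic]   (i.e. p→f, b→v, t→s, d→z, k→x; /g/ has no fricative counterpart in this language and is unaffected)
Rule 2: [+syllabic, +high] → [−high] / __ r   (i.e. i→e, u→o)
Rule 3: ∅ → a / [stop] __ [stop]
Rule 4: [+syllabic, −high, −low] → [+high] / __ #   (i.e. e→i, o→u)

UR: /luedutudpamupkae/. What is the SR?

Rule 1 (intervocalic spirantization): /d/ is a stop between vowels /e/ and /u/, so it spirantizes to the fricative [z]. /t/ is a stop between vowels /u/ and /u/, so it spirantizes to the fricative [s]. /luedutudpamupkae/ → luezusudpamupkae.
Rule 2 (pre-rhotic lowering): no segment meets the environment; /luezusudpamupkae/ is unchanged.
Rule 3 (stop-cluster a-epenthesis): /d/ and /p/ form a stop–stop cluster, so [a] is inserted between them. /p/ and /k/ form a stop–stop cluster, so [a] is inserted between them. /luezusudpamupkae/ → luezusudapamupakae.
Rule 4 (final vowel raising): /e/ is a mid vowel in word-final position, so it raises to [i]. /luezusudapamupakae/ → luezusudapamupakai.

luezusudapamupakai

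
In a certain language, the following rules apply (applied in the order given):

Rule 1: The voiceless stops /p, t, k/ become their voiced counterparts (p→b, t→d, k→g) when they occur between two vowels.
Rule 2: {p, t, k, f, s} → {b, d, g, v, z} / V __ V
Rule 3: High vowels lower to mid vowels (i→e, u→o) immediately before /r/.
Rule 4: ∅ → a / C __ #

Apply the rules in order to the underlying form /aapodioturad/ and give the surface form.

aabodiodorada

Rule 1 (intervocalic voicing): /p/ is a voiceless stop between vowels /a/ and /o/, so it voices to [b]. /t/ is a voiceless stop between vowels /o/ and /u/, so it voices to [d]. /aapodioturad/ → aabodiodurad.
Rule 2 (intervocalic voicing): no segment meets the environment; /aabodiodurad/ is unchanged.
Rule 3 (pre-rhotic lowering): /u/ is a high vowel immediately before /r/, so it lowers to [o]. /aabodiodurad/ → aabodiodorad.
Rule 4 (final a-epenthesis): the form ends in the consonant /d/, so [a] is inserted word-finally. /aabodiodorad/ → aabodiodorada.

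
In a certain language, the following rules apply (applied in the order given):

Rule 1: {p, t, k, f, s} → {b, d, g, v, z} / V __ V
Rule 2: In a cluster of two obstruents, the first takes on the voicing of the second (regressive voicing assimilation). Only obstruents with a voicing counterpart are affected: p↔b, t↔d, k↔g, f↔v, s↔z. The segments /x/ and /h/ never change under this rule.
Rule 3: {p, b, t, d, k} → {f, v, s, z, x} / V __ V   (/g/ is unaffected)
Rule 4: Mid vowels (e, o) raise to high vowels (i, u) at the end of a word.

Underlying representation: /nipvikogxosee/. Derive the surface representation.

Rule 1 (intervocalic voicing): /k/ is a voiceless obstruent between vowels /i/ and /o/, so it voices to [g]. /s/ is a voiceless obstruent between vowels /o/ and /e/, so it voices to [z]. /nipvikogxosee/ → nipvigogxozee.
Rule 2 (regressive voicing assimilation): /p/ precedes the voiced obstruent /v/, so it voices to [b] by assimilation. /g/ precedes the voiceless obstruent /x/, so it devoices to [k] by assimilation. /nipvigogxozee/ → nibvigokxozee.
Rule 3 (intervocalic spirantization): no segment meets the environment; /nibvigokxozee/ is unchanged.
Rule 4 (final vowel raising): /e/ is a mid vowel in word-final position, so it raises to [i]. /nibvigokxozee/ → nibvigokxozei.

nibvigokxozei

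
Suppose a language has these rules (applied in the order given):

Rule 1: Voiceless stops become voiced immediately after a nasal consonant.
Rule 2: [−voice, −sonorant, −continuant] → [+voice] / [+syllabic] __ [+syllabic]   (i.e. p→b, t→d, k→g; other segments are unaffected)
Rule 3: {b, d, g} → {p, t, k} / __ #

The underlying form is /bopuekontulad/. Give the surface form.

bobuegondulat

Rule 1 (post-nasal voicing): /t/ is a voiceless stop immediately after the nasal /n/, so it voices to [d]. /bopuekontulad/ → bopuekondulad.
Rule 2 (intervocalic voicing): /p/ is a voiceless stop between vowels /o/ and /u/, so it voices to [b]. /k/ is a voiceless stop between vowels /e/ and /o/, so it voices to [g]. /bopuekondulad/ → bobuegondulad.
Rule 3 (final devoicing): /d/ is a voiced stop in word-final position, so it devoices to [t]. /bobuegondulad/ → bobuegondulat.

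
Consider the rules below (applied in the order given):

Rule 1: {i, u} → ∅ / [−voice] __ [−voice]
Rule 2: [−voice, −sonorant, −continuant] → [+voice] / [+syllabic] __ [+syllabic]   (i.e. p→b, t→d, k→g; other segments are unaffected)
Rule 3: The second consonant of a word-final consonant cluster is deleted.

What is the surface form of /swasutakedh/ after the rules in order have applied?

swastaged

Rule 1 (high vowel syncope): /u/ is a high vowel flanked by voiceless consonants /s/ and /t/, so it deletes. /swasutakedh/ → swastakedh.
Rule 2 (intervocalic voicing): /k/ is a voiceless stop between vowels /a/ and /e/, so it voices to [g]. /swastakedh/ → swastagedh.
Rule 3 (final cluster simplification): /h/ is the second consonant of a word-final cluster /dh/, so it deletes. /swastagedh/ → swastaged.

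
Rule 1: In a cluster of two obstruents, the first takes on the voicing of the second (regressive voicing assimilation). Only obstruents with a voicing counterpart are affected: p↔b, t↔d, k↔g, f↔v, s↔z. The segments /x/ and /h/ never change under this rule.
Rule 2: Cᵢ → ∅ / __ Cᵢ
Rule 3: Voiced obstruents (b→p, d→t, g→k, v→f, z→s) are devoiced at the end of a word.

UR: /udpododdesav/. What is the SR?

Rule 1 (regressive voicing assimilation): /d/ precedes the voiceless obstruent /p/, so it devoices to [t] by assimilation. /udpododdesav/ → utpododdesav.
Rule 2 (degemination): /dd/ is a geminate; the first /d/ deletes. /utpododdesav/ → utpododesav.
Rule 3 (final devoicing): /v/ is a voiced obstruent in word-final position, so it devoices to [f]. /utpododesav/ → utpododesaf.

utpododesaf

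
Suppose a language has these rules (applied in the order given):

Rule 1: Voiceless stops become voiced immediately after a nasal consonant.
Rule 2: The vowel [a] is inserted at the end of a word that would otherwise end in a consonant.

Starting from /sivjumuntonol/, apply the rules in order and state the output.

sivjumundonola

Rule 1 (post-nasal voicing): /t/ is a voiceless stop immediately after the nasal /n/, so it voices to [d]. /sivjumuntonol/ → sivjumundonol.
Rule 2 (final a-epenthesis): the form ends in the consonant /l/, so [a] is inserted word-finally. /sivjumundonol/ → sivjumundonola.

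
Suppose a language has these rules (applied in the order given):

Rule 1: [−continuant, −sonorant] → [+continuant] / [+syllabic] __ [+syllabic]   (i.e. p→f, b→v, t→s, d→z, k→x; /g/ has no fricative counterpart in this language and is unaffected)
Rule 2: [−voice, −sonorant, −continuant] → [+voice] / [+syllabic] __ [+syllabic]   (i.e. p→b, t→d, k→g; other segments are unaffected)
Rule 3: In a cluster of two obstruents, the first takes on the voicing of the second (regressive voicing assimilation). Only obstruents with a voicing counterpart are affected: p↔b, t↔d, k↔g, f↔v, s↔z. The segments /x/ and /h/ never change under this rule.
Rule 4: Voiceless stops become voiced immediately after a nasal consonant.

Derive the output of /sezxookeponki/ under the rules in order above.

Rule 1 (intervocalic spirantization): /k/ is a stop between vowels /o/ and /e/, so it spirantizes to the fricative [x]. /p/ is a stop between vowels /e/ and /o/, so it spirantizes to the fricative [f]. /sezxookeponki/ → sezxooxefonki.
Rule 2 (intervocalic voicing): no segment meets the environment; /sezxooxefonki/ is unchanged.
Rule 3 (regressive voicing assimilation): /z/ precedes the voiceless obstruent /x/, so it devoices to [s] by assimilation. /sezxooxefonki/ → sesxooxefonki.
Rule 4 (post-nasal voicing): /k/ is a voiceless stop immediately after the nasal /n/, so it voices to [g]. /sesxooxefonki/ → sesxooxefongi.

sesxooxefongi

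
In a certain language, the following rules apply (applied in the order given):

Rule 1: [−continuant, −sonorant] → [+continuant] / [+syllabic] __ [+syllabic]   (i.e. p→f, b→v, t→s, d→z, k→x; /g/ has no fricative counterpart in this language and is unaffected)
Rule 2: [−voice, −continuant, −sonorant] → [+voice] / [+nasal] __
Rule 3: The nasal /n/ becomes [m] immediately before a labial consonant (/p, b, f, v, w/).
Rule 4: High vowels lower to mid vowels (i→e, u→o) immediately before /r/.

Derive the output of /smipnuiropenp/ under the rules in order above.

smipnuerofemb

Rule 1 (intervocalic spirantization): /p/ is a stop between vowels /o/ and /e/, so it spirantizes to the fricative [f]. /smipnuiropenp/ → smipnuirofenp.
Rule 2 (post-nasal voicing): /p/ is a voiceless stop immediately after the nasal /n/, so it voices to [b]. /smipnuirofenp/ → smipnuirofenb.
Rule 3 (nasal place assimilation): /n/ precedes the labial consonant /b/, so it assimilates in place to [m]. /smipnuirofenb/ → smipnuirofemb.
Rule 4 (pre-rhotic lowering): /i/ is a high vowel immediately before /r/, so it lowers to [e]. /smipnuirofemb/ → smipnuerofemb.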